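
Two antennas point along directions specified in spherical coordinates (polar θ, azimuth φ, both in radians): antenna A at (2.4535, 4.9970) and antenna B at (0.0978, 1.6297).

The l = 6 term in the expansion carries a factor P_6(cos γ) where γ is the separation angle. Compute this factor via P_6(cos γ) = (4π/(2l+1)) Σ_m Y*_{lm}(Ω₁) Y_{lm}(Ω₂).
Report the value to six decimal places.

-0.414721

Summing Y*_{l m}(θ₁,φ₁)·Y_{l m}(θ₂,φ₂) over m ∈ [−6, 6]; prefactor 4π/(2·6+1) = 0.966644:
  m=-6: Y*=0.00432 - 0.03139j  Y=-0.00000 + 0.00000j  product 0.00000 + 0.00000j
  m=-5: Y*=-0.13208 + 0.01966j  Y=-0.00000 - 0.00001j  product 0.00000 + 0.00000j
  m=-4: Y*=0.13529 + 0.29316j  Y=0.00031 - 0.00007j  product 0.00006 + 0.00008j
  m=-3: Y*=0.34620 - 0.30178j  Y=0.00084 + 0.00469j  product 0.00171 + 0.00137j
  m=-2: Y*=-0.22227 - 0.14223j  Y=-0.04794 + 0.00567j  product 0.01146 + 0.00556j
  m=-1: Y*=0.06534 - 0.22333j  Y=-0.01805 - 0.30613j  product -0.06955 - 0.01597j
  m=+0: Y*=-0.34487 + 0.00000j  Y=0.91746 + 0.00000j  product -0.31640 + 0.00000j
  m=+1: Y*=-0.06534 - 0.22333j  Y=0.01805 - 0.30613j  product -0.06955 + 0.01597j
  m=+2: Y*=-0.22227 + 0.14223j  Y=-0.04794 - 0.00567j  product 0.01146 - 0.00556j
  m=+3: Y*=-0.34620 - 0.30178j  Y=-0.00084 + 0.00469j  product 0.00171 - 0.00137j
  m=+4: Y*=0.13529 - 0.29316j  Y=0.00031 + 0.00007j  product 0.00006 - 0.00008j
  m=+5: Y*=0.13208 + 0.01966j  Y=0.00000 - 0.00001j  product 0.00000 - 0.00000j
  m=+6: Y*=0.00432 + 0.03139j  Y=-0.00000 - 0.00000j  product 0.00000 - 0.00000j
Accumulated sum -0.42903 - 0.00000j; after 4π/(2l+1) scaling, -0.41472 - 0.00000j ⇒ P_6 = -0.414721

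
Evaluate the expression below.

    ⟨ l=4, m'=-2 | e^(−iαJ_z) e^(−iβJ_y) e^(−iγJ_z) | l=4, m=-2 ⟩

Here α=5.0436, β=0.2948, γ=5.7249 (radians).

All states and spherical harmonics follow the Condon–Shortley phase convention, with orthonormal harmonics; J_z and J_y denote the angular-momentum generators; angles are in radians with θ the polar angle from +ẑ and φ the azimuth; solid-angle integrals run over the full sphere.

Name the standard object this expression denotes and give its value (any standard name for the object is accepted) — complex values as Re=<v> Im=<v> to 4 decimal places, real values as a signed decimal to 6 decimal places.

Wigner D-matrix element, Re=-0.6117 Im=0.2986

This is a Wigner D-matrix element — the rotation-matrix element ⟨l m'| R(α,β,γ) |l m⟩ in the angular-momentum basis.
First d^4_{-2,-2}(β=0.2948), then the phase factors e^{-i(-2)α} and e^{-i(-2)γ}:
With c≡cos(β/2)=0.989156 and s≡sin(β/2)=0.146867, N=[2·720·2·720]^{1/2}=1440.000000
Admissible k: 0..2 (factorial args all ≥0)
  k=0: (−1)^0·1440.0000/(1440)·0.9892^8·0.1469^0 = +0.916472
  k=1: (−1)^1·1440.0000/(120)·0.9892^6·0.1469^2 = -0.242448
  k=2: (−1)^2·1440.0000/(96)·0.9892^4·0.1469^4 = +0.006681
d^4_{-2,-2}(0.2948) = +0.916472 -0.242448 +0.006681 = +0.680706
Attach z-rotation phases: D = e^{-i(-2)(5.0436)}·(+0.680706)·e^{-i(-2)(5.7249)} = -0.611706+0.298624i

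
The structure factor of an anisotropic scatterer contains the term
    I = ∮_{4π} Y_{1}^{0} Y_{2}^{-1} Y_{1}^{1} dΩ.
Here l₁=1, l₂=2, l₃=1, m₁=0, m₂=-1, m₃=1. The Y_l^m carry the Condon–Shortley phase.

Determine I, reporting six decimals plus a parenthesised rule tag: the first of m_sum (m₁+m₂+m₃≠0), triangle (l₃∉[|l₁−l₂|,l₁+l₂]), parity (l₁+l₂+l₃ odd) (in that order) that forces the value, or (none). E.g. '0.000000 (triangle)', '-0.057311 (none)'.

Checks pass: Σm=0; 4 even; l₃=1∈[1,3].
(2·1+1)(2·2+1)(2·1+1) = 45
Δ: 2! 0! 2! / 5! → 1/30
sum: t=1:−1/1 = -1/1
3j²(1 2 1; 0 0 0) = Δ·Π!·Σ² = 2/15  (sign +1)
sum: t=1:−1/2 = -1/2
3j²(1 2 1; 0 -1 1) = Δ·Π!·Σ² = 1/10  (sign -1)
combine: 4πI² = 45·2/15·1/10 = 3/5
take √, sign -1: I = -0.21850969
No selection rule forces the value: the integral is nonzero (none).

-0.218510 (none)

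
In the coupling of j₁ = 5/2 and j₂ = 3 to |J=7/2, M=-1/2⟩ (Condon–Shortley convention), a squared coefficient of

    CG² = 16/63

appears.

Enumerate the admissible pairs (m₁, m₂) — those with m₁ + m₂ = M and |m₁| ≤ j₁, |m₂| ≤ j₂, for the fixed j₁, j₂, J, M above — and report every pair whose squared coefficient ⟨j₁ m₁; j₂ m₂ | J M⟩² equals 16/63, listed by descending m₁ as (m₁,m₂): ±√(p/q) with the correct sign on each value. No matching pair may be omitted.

(-5/2,2): +√(16/63)

Admissible pairs with m₁+m₂ = M = -1/2: (-5/2,2), (-3/2,1), (-1/2,0), (1/2,-1), (3/2,-2), (5/2,-3)
  (m₁,m₂)=(5/2,-3): CG² = 2/21, CG = +√(2/21)
  (m₁,m₂)=(3/2,-2): CG² = 20/63, CG = +√(20/63)
  (m₁,m₂)=(1/2,-1): CG² = 1/63, CG = −√(1/63)
  (m₁,m₂)=(-1/2,0): CG² = 4/21, CG = −√(4/21)
  (m₁,m₂)=(-3/2,1): CG² = 8/63, CG = +√(8/63)
  (m₁,m₂)=(-5/2,2): CG² = 16/63, CG = +√(16/63)   ← matches the target
Pairs with CG² = 16/63: (-5/2,2): +√(16/63)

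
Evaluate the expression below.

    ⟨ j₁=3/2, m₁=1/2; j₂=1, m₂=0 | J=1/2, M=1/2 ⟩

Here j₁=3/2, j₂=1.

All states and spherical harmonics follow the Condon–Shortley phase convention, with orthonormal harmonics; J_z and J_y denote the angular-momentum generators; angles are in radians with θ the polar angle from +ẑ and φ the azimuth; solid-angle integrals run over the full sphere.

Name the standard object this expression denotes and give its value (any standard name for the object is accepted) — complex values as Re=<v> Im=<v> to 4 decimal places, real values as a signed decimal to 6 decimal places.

This is a Clebsch–Gordan (vector-coupling) coefficient.
j₁+j₂−J=2  J+j₁−j₂=1  J−j₁+j₂=0  j₁+j₂+J+1=4
(j₁±m₁, j₂±m₂, J±M) = (2,1,1,1,1,0)
P² = 1/3
sum k=1..1:
  [1] −1/1 = -1
S = -1
C² = P²·S² = 1/3 ; C = -0.577350

Clebsch–Gordan coefficient, −√(1/3) ≈ -0.577350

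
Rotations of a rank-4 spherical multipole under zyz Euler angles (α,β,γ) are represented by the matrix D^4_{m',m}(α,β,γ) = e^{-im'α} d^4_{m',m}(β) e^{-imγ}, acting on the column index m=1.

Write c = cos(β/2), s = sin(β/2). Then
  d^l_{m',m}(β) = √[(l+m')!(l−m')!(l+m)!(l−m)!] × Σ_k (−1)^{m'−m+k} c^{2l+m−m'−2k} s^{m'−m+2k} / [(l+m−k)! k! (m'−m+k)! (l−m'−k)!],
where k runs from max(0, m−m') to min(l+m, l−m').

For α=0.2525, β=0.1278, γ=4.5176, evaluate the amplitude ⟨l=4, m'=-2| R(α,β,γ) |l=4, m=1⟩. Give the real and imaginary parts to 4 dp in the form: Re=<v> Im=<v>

First d^4_{-2,1}(β=0.1278), then the phase factors e^{-i(-2)α} and e^{-i(1)γ}:
Half-angle: c=0.997959, s=0.063857. N=√(2·720·120·6)=1018.233765
The bounds max(0,m−m')=3 and min(l+m,l−m')=5 give 3 terms
  k=3: (−1)^0·1018.2338/(72)·0.9980^5·0.0639^3 = +0.003645
  k=4: (−1)^1·1018.2338/(48)·0.9980^3·0.0639^5 = -0.000022
  k=5: (−1)^2·1018.2338/(240)·0.9980^1·0.0639^7 = +0.000000
d^4_{-2,1}(0.1278) = +0.003645 -0.000022 +0.000000 = +0.003623
Phases: e^{-i·(-2)·0.2525}=+0.875174+0.483807i, e^{-i·(1)·4.5176}=-0.193560+0.981089i ⇒ D=-0.002333+0.002771i

Re=-0.0023 Im=0.0028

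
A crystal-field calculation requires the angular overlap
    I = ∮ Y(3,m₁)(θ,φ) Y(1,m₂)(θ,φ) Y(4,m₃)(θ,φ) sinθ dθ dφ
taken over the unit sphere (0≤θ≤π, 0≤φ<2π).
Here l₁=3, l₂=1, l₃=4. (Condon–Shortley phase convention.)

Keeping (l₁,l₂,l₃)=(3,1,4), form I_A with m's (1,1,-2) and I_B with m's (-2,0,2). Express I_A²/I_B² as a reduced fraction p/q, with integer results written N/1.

5/4

Same 3,1,4: normalisation and zero-m 3j drop out of the ratio.
A: Δ: 0! 6! 2! / 9! → 1/252; sum: t=0:+1/96 = 1/96; 3j²(3 1 4; 1 1 -2) = Δ·Π!·Σ² = 5/84  (sign +1)
B: Δ: 0! 6! 2! / 9! → 1/252; sum: t=0:+1/120 = 1/120; 3j²(3 1 4; -2 0 2) = Δ·Π!·Σ² = 1/21  (sign +1)
I_A²/I_B² = (5/84)/(1/21) = 5/4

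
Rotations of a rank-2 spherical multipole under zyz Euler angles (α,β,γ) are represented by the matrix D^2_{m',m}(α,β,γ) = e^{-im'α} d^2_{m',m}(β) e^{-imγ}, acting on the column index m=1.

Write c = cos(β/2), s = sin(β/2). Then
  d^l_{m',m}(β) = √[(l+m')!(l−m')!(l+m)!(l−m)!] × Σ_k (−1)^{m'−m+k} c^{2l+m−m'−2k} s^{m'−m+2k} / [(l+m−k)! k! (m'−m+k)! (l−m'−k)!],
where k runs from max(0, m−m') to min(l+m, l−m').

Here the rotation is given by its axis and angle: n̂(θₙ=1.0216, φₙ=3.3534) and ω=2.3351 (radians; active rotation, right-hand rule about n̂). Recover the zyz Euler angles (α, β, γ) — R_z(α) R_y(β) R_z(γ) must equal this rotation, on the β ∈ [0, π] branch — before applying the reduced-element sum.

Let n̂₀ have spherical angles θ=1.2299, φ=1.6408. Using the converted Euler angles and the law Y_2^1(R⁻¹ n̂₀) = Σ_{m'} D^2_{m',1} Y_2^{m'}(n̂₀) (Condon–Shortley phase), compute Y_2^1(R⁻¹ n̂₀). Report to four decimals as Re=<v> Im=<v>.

Re=-0.1095 Im=0.2592

Axis–angle → zyz. n̂ = (sinθₙcosφₙ, sinθₙsinφₙ, cosθₙ) = (-0.833883, -0.179312, +0.522002), ω = 2.3351.
R = I cosω + sinω [n̂]ₓ + (1−cosω) n̂n̂ᵀ gives
  R = [+0.484541, -0.123813, -0.865962; +0.629817, -0.637631, +0.443574; -0.607084, -0.760327, -0.230979]
β = atan2(√(R₁₃²+R₂₃²), R₃₃) = 1.803880; α = atan2(R₂₃, R₁₃) mod 2π = 2.668207; γ = atan2(R₃₂, −R₃₁) mod 2π = 5.386185
Need the full column D^2_{m',1} for m'=−2..2 at α=2.6682, β=1.8039, γ=5.3862.
cos(β/2)=0.620089, sin(β/2)=0.784531
d^2_{-2,1}: single k=3 term ⇒ +0.598846;  D = +0.598104-0.029793i
d^2_{-1,1}: k∈[2..3] ⇒ +0.709987 -0.378827 = +0.331159;  D = -0.301888-0.136126i
d^2_{0,1}: k∈[1..2] ⇒ +0.458193 -0.733433 = -0.275240;  D = -0.171738-0.215089i
d^2_{1,1}: k∈[0..1] ⇒ +0.147848 -0.709987 = -0.562138;  D = +0.111906+0.550887i
d^2_{2,1}: single k=0 term ⇒ -0.374113;  D = +0.100860-0.360261i
Y_2^{m'}(θ=1.2299,φ=1.6408) and Σ D·Y over m':
  (+0.5981-0.0298i)·(-0.3397+0.0479i)  (-0.3019-0.1361i)·(-0.0170-0.2428i)  (-0.1717-0.2151i)·(-0.2096+0.0000i)  (+0.1119+0.5509i)·(+0.0170-0.2428i)  (+0.1009-0.3603i)·(-0.3397-0.0479i)
Y_2^1(R⁻¹ n̂) = -0.109526+0.259244i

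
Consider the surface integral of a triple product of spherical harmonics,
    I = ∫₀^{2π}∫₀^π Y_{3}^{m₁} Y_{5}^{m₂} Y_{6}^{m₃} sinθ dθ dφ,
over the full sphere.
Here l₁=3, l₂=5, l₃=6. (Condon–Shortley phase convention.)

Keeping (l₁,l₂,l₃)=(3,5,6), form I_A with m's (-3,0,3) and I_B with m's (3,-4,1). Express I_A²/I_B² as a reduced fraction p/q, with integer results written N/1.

7/1

Same 3,5,6: normalisation and zero-m 3j drop out of the ratio.
A: Δ: 2! 4! 8! / 15! → 1/675675; sum: t=2:+1/34560 = 1/34560; 3j²(3 5 6; -3 0 3) = Δ·Π!·Σ² = 4/143  (sign -1)
B: Δ: 2! 4! 8! / 15! → 1/675675; sum: t=0:+1/241920 = 1/241920; 3j²(3 5 6; 3 -4 1) = Δ·Π!·Σ² = 4/1001  (sign -1)
I_A²/I_B² = (4/143)/(4/1001) = 7/1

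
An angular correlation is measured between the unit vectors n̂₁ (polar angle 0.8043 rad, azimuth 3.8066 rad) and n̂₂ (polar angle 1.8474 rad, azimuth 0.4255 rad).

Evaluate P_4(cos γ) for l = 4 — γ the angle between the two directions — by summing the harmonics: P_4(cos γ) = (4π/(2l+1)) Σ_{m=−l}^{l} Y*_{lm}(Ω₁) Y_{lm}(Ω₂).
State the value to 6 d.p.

0.006950

Term-by-term m-sum for l=4 (normalisation 4π/9 = 1.396263):
  m=-4: (-0.105603, 0.055188) × (-0.049582, -0.375730) = (0.025972, 0.036942)  (running Σ = (0.025972, 0.036942))
  m=-3: (0.133574, -0.295747) × (-0.088268, 0.291220) = (0.074337, 0.065004)  (running Σ = (0.100309, 0.101946))
  m=-2: (0.098007, 0.399140) × (-0.097541, 0.111259) = (-0.053968, -0.028029)  (running Σ = (0.046341, 0.073918))
  m=-1: (-0.068398, -0.053635) × (0.280510, -0.127123) = (-0.026005, -0.006350)  (running Σ = (0.020337, 0.067568))
  m=0: (-0.352476, -0.000000) × (0.101271, 0.000000) = (-0.035696, -0.000000)  (running Σ = (-0.015359, 0.067568))
  m=1: (0.068398, -0.053635) × (-0.280510, -0.127123) = (-0.026005, 0.006350)  (running Σ = (-0.041363, 0.073918))
  m=2: (0.098007, -0.399140) × (-0.097541, -0.111259) = (-0.053968, 0.028029)  (running Σ = (-0.095331, 0.101946))
  m=3: (-0.133574, -0.295747) × (0.088268, 0.291220) = (0.074337, -0.065004)  (running Σ = (-0.020994, 0.036942))
  m=4: (-0.105603, -0.055188) × (-0.049582, 0.375730) = (0.025972, -0.036942)  (running Σ = (0.004978, -0.000000))
Accumulated sum (0.004978, -0.000000); after 4π/(2l+1) scaling, (0.006950, -0.000000) ⇒ P_4 = 0.006950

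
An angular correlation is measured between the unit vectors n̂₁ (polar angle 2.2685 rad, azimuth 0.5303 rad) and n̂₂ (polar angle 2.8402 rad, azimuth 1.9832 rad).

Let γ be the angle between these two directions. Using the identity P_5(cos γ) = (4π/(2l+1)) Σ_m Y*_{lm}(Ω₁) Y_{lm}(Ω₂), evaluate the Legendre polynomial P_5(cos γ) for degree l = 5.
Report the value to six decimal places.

Summing Y*_{l m}(θ₁,φ₁)·Y_{l m}(θ₂,φ₂) over m ∈ [−5, 5]; prefactor 4π/(2·5+1) = 1.142397:
  [-5]  conj(Y_{5,-5})(Ω₁) = (-0.108219, 0.057735) ; Y_{5,-5}(Ω₂) = (-0.000943, 0.000505) ; Δ = (0.000073, -0.000109)
  [-4]  conj(Y_{5,-4})(Ω₁) = (0.170081, -0.277157) ; Y_{5,-4}(Ω₂) = (0.000857, 0.010850) ; Δ = (0.003153, 0.001608)
  [-3]  conj(Y_{5,-3})(Ω₁) = (-0.008496, 0.422555) ; Y_{5,-3}(Ω₂) = (0.061623, 0.021355) ; Δ = (-0.009547, 0.025858)
  [-2]  conj(Y_{5,-2})(Ω₁) = (-0.074398, -0.132945) ; Y_{5,-2}(Ω₂) = (0.167993, -0.181785) ; Δ = (-0.036666, -0.008809)
  [-1]  conj(Y_{5,-1})(Ω₁) = (-0.254259, -0.149077) ; Y_{5,-1}(Ω₂) = (-0.217049, -0.496122) ; Δ = (-0.018774, 0.158500)
  [+0]  conj(Y_{5,0})(Ω₁) = (0.237410, -0.000000) ; Y_{5,0}(Ω₂) = (-0.396959, 0.000000) ; Δ = (-0.094242, 0.000000)
  [+1]  conj(Y_{5,1})(Ω₁) = (0.254259, -0.149077) ; Y_{5,1}(Ω₂) = (0.217049, -0.496122) ; Δ = (-0.018774, -0.158500)
  [+2]  conj(Y_{5,2})(Ω₁) = (-0.074398, 0.132945) ; Y_{5,2}(Ω₂) = (0.167993, 0.181785) ; Δ = (-0.036666, 0.008809)
  [+3]  conj(Y_{5,3})(Ω₁) = (0.008496, 0.422555) ; Y_{5,3}(Ω₂) = (-0.061623, 0.021355) ; Δ = (-0.009547, -0.025858)
  [+4]  conj(Y_{5,4})(Ω₁) = (0.170081, 0.277157) ; Y_{5,4}(Ω₂) = (0.000857, -0.010850) ; Δ = (0.003153, -0.001608)
  [+5]  conj(Y_{5,5})(Ω₁) = (0.108219, 0.057735) ; Y_{5,5}(Ω₂) = (0.000943, 0.000505) ; Δ = (0.000073, 0.000109)
Σ over m = (-0.217764, -0.000000); ×(4π/11) → (-0.248773, -0.000000). Real part: -0.248773

-0.248773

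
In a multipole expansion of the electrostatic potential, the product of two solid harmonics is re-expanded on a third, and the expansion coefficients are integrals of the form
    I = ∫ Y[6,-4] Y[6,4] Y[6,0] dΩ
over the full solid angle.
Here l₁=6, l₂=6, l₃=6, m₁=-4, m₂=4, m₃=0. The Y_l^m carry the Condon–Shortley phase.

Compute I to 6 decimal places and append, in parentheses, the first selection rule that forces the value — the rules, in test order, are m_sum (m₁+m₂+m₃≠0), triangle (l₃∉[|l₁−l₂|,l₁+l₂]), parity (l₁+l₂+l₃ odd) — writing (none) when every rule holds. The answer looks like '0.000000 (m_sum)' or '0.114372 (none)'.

-0.022901 (none)

Checks pass: Σm=0; 18 even; l₃=6∈[0,12].
(2·6+1)(2·6+1)(2·6+1) = 2197
Δ: 6! 6! 6! / 19! → 1/325909584
sum: t=0:+1/373248000 t=1:−1/1728000 t=2:+1/110592 t=3:−1/46656 t=4:+1/110592 t=5:−1/1728000 t=6:+1/373248000 = -7/1555200
3j²(6 6 6; 0 0 0) = Δ·Π!·Σ² = 400/46189  (sign -1)
sum: t=4:+1/24883200 t=5:−1/1728000 t=6:+1/1658880 = 1/15552000
3j²(6 6 6; -4 4 0) = Δ·Π!·Σ² = 16/46189  (sign +1)
combine: 4πI² = 2197·400/46189·16/46189 = 83200/12623809
take √, sign -1: I = -0.02290137
No selection rule forces the value: the integral is nonzero (none).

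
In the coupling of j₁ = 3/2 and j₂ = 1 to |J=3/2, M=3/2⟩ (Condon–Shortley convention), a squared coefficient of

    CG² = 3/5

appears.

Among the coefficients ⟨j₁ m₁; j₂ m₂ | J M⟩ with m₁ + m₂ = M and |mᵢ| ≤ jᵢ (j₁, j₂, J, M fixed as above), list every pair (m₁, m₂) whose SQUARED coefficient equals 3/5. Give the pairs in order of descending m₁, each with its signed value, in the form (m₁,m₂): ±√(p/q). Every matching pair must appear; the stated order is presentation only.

Admissible pairs with m₁+m₂ = M = 3/2: (1/2,1), (3/2,0)
  (m₁,m₂)=(3/2,0): CG² = 3/5, CG = +√(3/5)   ← matches the target
  (m₁,m₂)=(1/2,1): CG² = 2/5, CG = −√(2/5)
Pairs with CG² = 3/5: (3/2,0): +√(3/5)

(3/2,0): +√(3/5)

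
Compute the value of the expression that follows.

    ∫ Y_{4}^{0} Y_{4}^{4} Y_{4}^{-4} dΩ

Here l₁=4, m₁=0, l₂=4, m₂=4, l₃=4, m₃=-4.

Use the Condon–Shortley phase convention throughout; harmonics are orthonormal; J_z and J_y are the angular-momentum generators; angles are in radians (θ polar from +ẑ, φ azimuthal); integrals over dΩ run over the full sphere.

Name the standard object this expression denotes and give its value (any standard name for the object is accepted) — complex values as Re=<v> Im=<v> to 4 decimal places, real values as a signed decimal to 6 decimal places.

This is a Gaunt coefficient — the integral of a triple product of spherical harmonics over the sphere.
Checks pass: Σm=0; 12 even; l₃=4∈[0,8].
(2·4+1)(2·4+1)(2·4+1) = 729
Δ: 4! 4! 4! / 13! → 1/450450
sum: t=0:+1/13824 t=1:−1/216 t=2:+1/64 t=3:−1/216 t=4:+1/13824 = 5/768
3j²(4 4 4; 0 0 0) = Δ·Π!·Σ² = 18/1001  (sign +1)
sum: t=4:+1/13824 = 1/13824
3j²(4 4 4; 0 4 -4) = Δ·Π!·Σ² = 14/1287  (sign +1)
combine: 4πI² = 729·18/1001·14/1287 = 2916/20449
take √, sign +1: I = 0.10652531

Gaunt coefficient, +0.106525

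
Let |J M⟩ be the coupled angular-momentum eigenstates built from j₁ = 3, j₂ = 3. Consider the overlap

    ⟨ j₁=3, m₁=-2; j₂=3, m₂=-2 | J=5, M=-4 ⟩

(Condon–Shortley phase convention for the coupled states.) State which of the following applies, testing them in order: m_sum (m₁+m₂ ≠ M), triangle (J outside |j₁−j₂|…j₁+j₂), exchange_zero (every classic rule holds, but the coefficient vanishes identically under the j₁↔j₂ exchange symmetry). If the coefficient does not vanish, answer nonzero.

exchange_zero

m-sum: m₁+m₂ = -2+(-2) = -4, M = -4  ✓
triangle: |j₁−j₂| = 0 ≤ J = 5 ≤ j₁+j₂ = 6  ✓
exchange: j₁=j₂ and m₁=m₂, and (−1)^(j₁+j₂−J) = (−1)^1 = −1 forces ⟨j₁m₁;j₂m₂|JM⟩ = −⟨j₂m₂;j₁m₁|JM⟩ = −⟨j₁m₁;j₂m₂|JM⟩ ⇒ the coefficient vanishes identically
Racah sum check: Σ_k collapses to 0 ⇒ CG = 0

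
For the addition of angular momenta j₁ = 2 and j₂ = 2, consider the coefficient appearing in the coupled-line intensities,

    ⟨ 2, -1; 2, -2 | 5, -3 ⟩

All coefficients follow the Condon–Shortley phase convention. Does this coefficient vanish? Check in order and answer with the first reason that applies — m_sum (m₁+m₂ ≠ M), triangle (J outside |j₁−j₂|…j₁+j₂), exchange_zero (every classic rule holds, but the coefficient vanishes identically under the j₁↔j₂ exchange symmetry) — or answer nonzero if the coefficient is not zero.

triangle

m-sum: m₁+m₂ = -1+(-2) = -3, M = -3  ✓
triangle: need |j₁−j₂| ≤ J ≤ j₁+j₂, i.e. J ∈ [0, 4]; J = 5 is outside ✗ ⇒ coefficient is 0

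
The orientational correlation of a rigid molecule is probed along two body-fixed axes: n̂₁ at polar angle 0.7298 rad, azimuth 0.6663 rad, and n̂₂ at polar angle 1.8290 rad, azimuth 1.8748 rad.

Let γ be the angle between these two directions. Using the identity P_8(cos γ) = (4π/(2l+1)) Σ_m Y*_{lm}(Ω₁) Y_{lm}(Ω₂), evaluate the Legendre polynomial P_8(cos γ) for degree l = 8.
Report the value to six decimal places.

Summing Y*_{l m}(θ₁,φ₁)·Y_{l m}(θ₂,φ₂) over m ∈ [−8, 8]; prefactor 4π/(2·8+1) = 0.739198:
  [-8]  conj(Y_{8,-8})(Ω₁) = 0.01166 - 0.01640j ; Y_{8,-8}(Ω₂) = -0.29859 - 0.25642j ; Δ = -0.00769 + 0.00191j
  [-7]  conj(Y_{8,-7})(Ω₁) = -0.00434 - 0.08988j ; Y_{8,-7}(Ω₂) = -0.35289 + 0.21988j ; Δ = 0.02130 + 0.03076j
  [-6]  conj(Y_{8,-6})(Ω₁) = -0.15886 - 0.18312j ; Y_{8,-6}(Ω₂) = -0.00169 - 0.00655j ; Δ = -0.00093 + 0.00135j
  [-5]  conj(Y_{8,-5})(Ω₁) = -0.41808 - 0.08036j ; Y_{8,-5}(Ω₂) = -0.35425 - 0.01800j ; Δ = 0.14666 + 0.03600j
  [-4]  conj(Y_{8,-4})(Ω₁) = -0.39288 + 0.20274j ; Y_{8,-4}(Ω₂) = -0.04302 + 0.11612j ; Δ = -0.00664 - 0.05434j
  [-3]  conj(Y_{8,-3})(Ω₁) = -0.04736 + 0.10380j ; Y_{8,-3}(Ω₂) = -0.23441 - 0.18147j ; Δ = 0.02994 - 0.01574j
  [-2]  conj(Y_{8,-2})(Ω₁) = -0.07724 - 0.31810j ; Y_{8,-2}(Ω₂) = -0.14437 + 0.10047j ; Δ = 0.04311 + 0.03816j
  [-1]  conj(Y_{8,-1})(Ω₁) = -0.22462 - 0.17660j ; Y_{8,-1}(Ω₂) = -0.07952 - 0.25346j ; Δ = -0.02690 + 0.07097j
  [+0]  conj(Y_{8,0})(Ω₁) = 0.24748 + 0.00000j ; Y_{8,0}(Ω₂) = -0.18997 + 0.00000j ; Δ = -0.04701 + 0.00000j
  [+1]  conj(Y_{8,1})(Ω₁) = 0.22462 - 0.17660j ; Y_{8,1}(Ω₂) = 0.07952 - 0.25346j ; Δ = -0.02690 - 0.07097j
  [+2]  conj(Y_{8,2})(Ω₁) = -0.07724 + 0.31810j ; Y_{8,2}(Ω₂) = -0.14437 - 0.10047j ; Δ = 0.04311 - 0.03816j
  [+3]  conj(Y_{8,3})(Ω₁) = 0.04736 + 0.10380j ; Y_{8,3}(Ω₂) = 0.23441 - 0.18147j ; Δ = 0.02994 + 0.01574j
  [+4]  conj(Y_{8,4})(Ω₁) = -0.39288 - 0.20274j ; Y_{8,4}(Ω₂) = -0.04302 - 0.11612j ; Δ = -0.00664 + 0.05434j
  [+5]  conj(Y_{8,5})(Ω₁) = 0.41808 - 0.08036j ; Y_{8,5}(Ω₂) = 0.35425 - 0.01800j ; Δ = 0.14666 - 0.03600j
  [+6]  conj(Y_{8,6})(Ω₁) = -0.15886 + 0.18312j ; Y_{8,6}(Ω₂) = -0.00169 + 0.00655j ; Δ = -0.00093 - 0.00135j
  [+7]  conj(Y_{8,7})(Ω₁) = 0.00434 - 0.08988j ; Y_{8,7}(Ω₂) = 0.35289 + 0.21988j ; Δ = 0.02130 - 0.03076j
  [+8]  conj(Y_{8,8})(Ω₁) = 0.01166 + 0.01640j ; Y_{8,8}(Ω₂) = -0.29859 + 0.25642j ; Δ = -0.00769 - 0.00191j
Total Σ_m = 0.35068 - 0.00000j. Multiply by 0.739198: 0.25922 - 0.00000j. P_8(cos γ) = 0.259220

0.259220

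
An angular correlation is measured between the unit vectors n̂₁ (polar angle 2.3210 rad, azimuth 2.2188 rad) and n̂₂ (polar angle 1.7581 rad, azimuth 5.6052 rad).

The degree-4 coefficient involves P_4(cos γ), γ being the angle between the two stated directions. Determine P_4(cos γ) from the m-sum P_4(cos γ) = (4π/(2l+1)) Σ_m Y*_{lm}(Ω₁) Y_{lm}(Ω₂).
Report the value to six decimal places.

-0.381931

Addition theorem: P_4(cos γ) = (4π/9) Σ_m Y*_{lm}(Ω₁) Y_{lm}(Ω₂), m = −4…4:
  term(m=-4) = 0.02915 - 0.04338j   from Y*(Ω₁)=-0.10808 + 0.06620j, Y(Ω₂)=-0.37490 + 0.17178j
  term(m=-3) = -0.05482 + 0.04949j   from Y*(Ω₁)=-0.31110 - 0.12182j, Y(Ω₂)=0.09876 - 0.19777j
  term(m=-2) = -0.08708 + 0.04640j   from Y*(Ω₁)=-0.10949 - 0.38836j, Y(Ω₂)=-0.05213 - 0.23892j
  term(m=-1) = 0.01387 - 0.00346j   from Y*(Ω₁)=0.03615 - 0.04775j, Y(Ω₂)=0.18587 + 0.14969j
  term(m=+0) = -0.07578 + 0.00000j   from Y*(Ω₁)=-0.35782 + 0.00000j, Y(Ω₂)=0.21177 + 0.00000j
  term(m=+1) = 0.01387 + 0.00346j   from Y*(Ω₁)=-0.03615 - 0.04775j, Y(Ω₂)=-0.18587 + 0.14969j
  term(m=+2) = -0.08708 - 0.04640j   from Y*(Ω₁)=-0.10949 + 0.38836j, Y(Ω₂)=-0.05213 + 0.23892j
  term(m=+3) = -0.05482 - 0.04949j   from Y*(Ω₁)=0.31110 - 0.12182j, Y(Ω₂)=-0.09876 - 0.19777j
  term(m=+4) = 0.02915 + 0.04338j   from Y*(Ω₁)=-0.10808 - 0.06620j, Y(Ω₂)=-0.37490 - 0.17178j
Total Σ_m = -0.27354 + 0.00000j. Multiply by 1.396263: -0.38193 + 0.00000j. P_4(cos γ) = -0.381931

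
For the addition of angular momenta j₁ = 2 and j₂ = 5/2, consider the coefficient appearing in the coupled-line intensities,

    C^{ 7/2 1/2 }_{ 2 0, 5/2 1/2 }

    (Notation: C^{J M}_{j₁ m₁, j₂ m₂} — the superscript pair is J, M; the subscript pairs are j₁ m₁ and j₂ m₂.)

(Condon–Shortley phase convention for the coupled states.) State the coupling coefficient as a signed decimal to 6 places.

-0.195180

j₁+j₂−J=1  J+j₁−j₂=3  J−j₁+j₂=4  j₁+j₂+J+1=9
(j₁±m₁, j₂±m₂, J±M) = (2,2,3,2,4,3)
P² = 768/35
sum k=0..1:
  [0] +1/12 = 1/12
  [1] −1/8 = -1/8
S = -1/24
C² = P²·S² = 4/105 ; C = -0.195180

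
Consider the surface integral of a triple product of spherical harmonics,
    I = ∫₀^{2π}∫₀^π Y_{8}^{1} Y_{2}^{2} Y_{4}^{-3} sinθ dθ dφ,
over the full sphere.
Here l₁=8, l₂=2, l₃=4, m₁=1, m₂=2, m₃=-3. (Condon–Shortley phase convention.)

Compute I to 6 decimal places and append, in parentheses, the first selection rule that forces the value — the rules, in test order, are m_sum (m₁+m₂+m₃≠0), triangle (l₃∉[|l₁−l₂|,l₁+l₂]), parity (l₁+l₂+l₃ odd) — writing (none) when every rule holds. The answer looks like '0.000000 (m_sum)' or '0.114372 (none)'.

0.000000 (triangle)

l₃=4 ∉ [6,10] — triangle fails ⇒ I = 0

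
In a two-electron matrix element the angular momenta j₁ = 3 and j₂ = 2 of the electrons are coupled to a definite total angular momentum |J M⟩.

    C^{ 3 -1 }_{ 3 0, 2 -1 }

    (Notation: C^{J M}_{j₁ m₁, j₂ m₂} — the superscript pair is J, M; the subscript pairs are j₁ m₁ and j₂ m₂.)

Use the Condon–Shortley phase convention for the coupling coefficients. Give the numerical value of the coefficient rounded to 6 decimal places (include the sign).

triangle: 2!·4!·2!/9! = 96/362880
(j±m)!: 3!·3!·1!·3!·2!·4! = 10368
prefactor² = (2J+1)·Δ·N² = 96/5
  k=0: +1/(0!·2!·3!·1!·1!·1!) = 1/12
  k=1: −1/(1!·1!·2!·0!·2!·2!) = -1/8
Σ = -1/24  ⇒  CG² = 96/5·(-1/24)² = 1/30
CG = −√(1/30) = -0.182574

-0.182574  (= −√(1/30))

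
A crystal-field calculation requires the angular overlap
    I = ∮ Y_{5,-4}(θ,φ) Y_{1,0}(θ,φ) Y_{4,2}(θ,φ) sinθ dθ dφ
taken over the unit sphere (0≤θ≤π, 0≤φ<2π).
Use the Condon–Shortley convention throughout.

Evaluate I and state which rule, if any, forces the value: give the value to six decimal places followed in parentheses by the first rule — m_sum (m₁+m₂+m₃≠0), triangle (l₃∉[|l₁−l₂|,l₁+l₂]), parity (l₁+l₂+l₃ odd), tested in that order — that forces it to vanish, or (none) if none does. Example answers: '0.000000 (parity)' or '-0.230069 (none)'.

-4 + 0 + 2 = -2 ≠ 0: azimuthal integral kills it; I = 0

0.000000 (m_sum)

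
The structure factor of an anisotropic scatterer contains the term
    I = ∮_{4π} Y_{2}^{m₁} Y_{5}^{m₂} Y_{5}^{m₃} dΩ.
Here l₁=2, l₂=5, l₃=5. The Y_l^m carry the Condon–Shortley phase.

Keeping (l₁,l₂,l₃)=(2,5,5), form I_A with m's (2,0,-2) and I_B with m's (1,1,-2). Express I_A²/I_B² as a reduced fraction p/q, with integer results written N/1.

Same 2,5,5: normalisation and zero-m 3j drop out of the ratio.
A: Δ: 2! 2! 8! / 13! → 1/38610; sum: t=0:+1/2880 = 1/2880; 3j²(2 5 5; 2 0 -2) = Δ·Π!·Σ² = 14/429  (sign -1)
B: Δ: 2! 2! 8! / 13! → 1/38610; sum: t=0:+1/2880 t=1:−1/1440 = -1/2880; 3j²(2 5 5; 1 1 -2) = Δ·Π!·Σ² = 7/715  (sign +1)
I_A²/I_B² = (14/429)/(7/715) = 10/3

10/3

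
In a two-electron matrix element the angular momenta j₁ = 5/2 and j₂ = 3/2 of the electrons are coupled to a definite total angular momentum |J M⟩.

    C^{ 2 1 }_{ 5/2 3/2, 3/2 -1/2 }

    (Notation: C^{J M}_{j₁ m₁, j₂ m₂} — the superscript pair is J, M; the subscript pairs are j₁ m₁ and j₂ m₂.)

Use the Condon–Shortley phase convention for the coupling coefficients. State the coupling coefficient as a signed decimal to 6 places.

√[5·2!3!1!/7! · 4!1!1!2!3!1!] = √(24/7)
  +(−1)^0/∏(0,2,1,1,2,0)! = 1/4  (running 1/4)
  +(−1)^1/∏(1,1,0,0,3,1)! = -1/6  (running 1/12)
⟨..|..⟩ = √(24/7)·(1/12) = +0.154303

+0.154303  (= +√(1/42))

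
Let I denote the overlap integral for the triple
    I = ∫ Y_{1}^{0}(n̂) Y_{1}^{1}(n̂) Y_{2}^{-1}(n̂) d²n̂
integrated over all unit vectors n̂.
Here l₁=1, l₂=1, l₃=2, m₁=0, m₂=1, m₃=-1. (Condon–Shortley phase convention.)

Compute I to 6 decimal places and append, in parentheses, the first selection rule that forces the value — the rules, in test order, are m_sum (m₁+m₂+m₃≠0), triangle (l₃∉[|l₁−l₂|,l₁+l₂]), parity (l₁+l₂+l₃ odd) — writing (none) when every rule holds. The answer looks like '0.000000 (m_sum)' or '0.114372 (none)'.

Checks pass: Σm=0; 4 even; l₃=2∈[0,2].
(2·1+1)(2·1+1)(2·2+1) = 45
Δ: 0! 2! 2! / 5! → 1/30
sum: t=0:+1/1 = 1/1
3j²(1 1 2; 0 0 0) = Δ·Π!·Σ² = 2/15  (sign +1)
sum: t=0:+1/2 = 1/2
3j²(1 1 2; 0 1 -1) = Δ·Π!·Σ² = 1/10  (sign -1)
combine: 4πI² = 45·2/15·1/10 = 3/5
take √, sign -1: I = -0.21850969
No selection rule forces the value: the integral is nonzero (none).

-0.218510 (none)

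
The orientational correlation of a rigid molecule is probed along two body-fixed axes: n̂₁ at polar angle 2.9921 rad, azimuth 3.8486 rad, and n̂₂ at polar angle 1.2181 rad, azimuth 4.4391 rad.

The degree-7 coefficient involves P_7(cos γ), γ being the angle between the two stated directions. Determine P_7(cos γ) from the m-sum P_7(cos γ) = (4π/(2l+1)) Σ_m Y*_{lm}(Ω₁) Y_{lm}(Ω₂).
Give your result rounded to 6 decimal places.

Summing Y*_{l m}(θ₁,φ₁)·Y_{l m}(θ₂,φ₂) over m ∈ [−7, 7]; prefactor 4π/(2·7+1) = 0.837758:
  [-7]  conj(Y_{7,-7})(Ω₁) = -0.00000 + 0.00000j ; Y_{7,-7}(Ω₂) = 0.30194 + 0.10756j ; Δ = -0.00000 + 0.00000j
  [-6]  conj(Y_{7,-6})(Ω₁) = 0.00001 + 0.00002j ; Y_{7,-6}(Ω₂) = 0.03041 - 0.44040j ; Δ = 0.00001 - 0.00000j
  [-5]  conj(Y_{7,-5})(Ω₁) = 0.00029 + 0.00012j ; Y_{7,-5}(Ω₂) = -0.14414 + 0.02987j ; Δ = -0.00005 - 0.00001j
  [-4]  conj(Y_{7,-4})(Ω₁) = 0.00330 - 0.00107j ; Y_{7,-4}(Ω₂) = -0.13094 - 0.25297j ; Δ = -0.00070 - 0.00069j
  [-3]  conj(Y_{7,-3})(Ω₁) = 0.01437 - 0.02343j ; Y_{7,-3}(Ω₂) = -0.18979 + 0.17713j ; Δ = 0.00142 + 0.00699j
  [-2]  conj(Y_{7,-2})(Ω₁) = -0.02367 - 0.14971j ; Y_{7,-2}(Ω₂) = -0.15901 - 0.09675j ; Δ = -0.01072 + 0.02610j
  [-1]  conj(Y_{7,-1})(Ω₁) = -0.39638 - 0.33865j ; Y_{7,-1}(Ω₂) = -0.07749 + 0.27644j ; Δ = 0.12433 - 0.08334j
  [+0]  conj(Y_{7,0})(Ω₁) = -0.77626 + 0.00000j ; Y_{7,0}(Ω₂) = -0.15454 + 0.00000j ; Δ = 0.11996 + 0.00000j
  [+1]  conj(Y_{7,1})(Ω₁) = 0.39638 - 0.33865j ; Y_{7,1}(Ω₂) = 0.07749 + 0.27644j ; Δ = 0.12433 + 0.08334j
  [+2]  conj(Y_{7,2})(Ω₁) = -0.02367 + 0.14971j ; Y_{7,2}(Ω₂) = -0.15901 + 0.09675j ; Δ = -0.01072 - 0.02610j
  [+3]  conj(Y_{7,3})(Ω₁) = -0.01437 - 0.02343j ; Y_{7,3}(Ω₂) = 0.18979 + 0.17713j ; Δ = 0.00142 - 0.00699j
  [+4]  conj(Y_{7,4})(Ω₁) = 0.00330 + 0.00107j ; Y_{7,4}(Ω₂) = -0.13094 + 0.25297j ; Δ = -0.00070 + 0.00069j
  [+5]  conj(Y_{7,5})(Ω₁) = -0.00029 + 0.00012j ; Y_{7,5}(Ω₂) = 0.14414 + 0.02987j ; Δ = -0.00005 + 0.00001j
  [+6]  conj(Y_{7,6})(Ω₁) = 0.00001 - 0.00002j ; Y_{7,6}(Ω₂) = 0.03041 + 0.44040j ; Δ = 0.00001 + 0.00000j
  [+7]  conj(Y_{7,7})(Ω₁) = 0.00000 + 0.00000j ; Y_{7,7}(Ω₂) = -0.30194 + 0.10756j ; Δ = -0.00000 - 0.00000j
Total Σ_m = 0.34855 - 0.00000j. Multiply by 0.837758: 0.29200 - 0.00000j. P_7(cos γ) = 0.291997

0.291997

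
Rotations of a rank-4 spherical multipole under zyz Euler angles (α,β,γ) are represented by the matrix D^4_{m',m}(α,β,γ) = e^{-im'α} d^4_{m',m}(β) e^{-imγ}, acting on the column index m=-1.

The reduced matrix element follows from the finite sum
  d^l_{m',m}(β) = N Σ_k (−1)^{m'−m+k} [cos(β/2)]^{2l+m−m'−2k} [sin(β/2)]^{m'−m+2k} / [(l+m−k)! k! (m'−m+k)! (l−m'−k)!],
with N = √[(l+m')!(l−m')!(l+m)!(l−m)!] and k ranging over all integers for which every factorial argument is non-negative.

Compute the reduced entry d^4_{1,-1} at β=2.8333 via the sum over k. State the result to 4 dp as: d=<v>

d=-0.5956

d^4_{1,-1}(β=2.8333) via the finite sum:
c=cos(2.833300/2)=0.153537, s=sin(2.833300/2)=0.988143; N=√[120·6·6·120]=720.000000
The bounds max(0,m−m')=0 and min(l+m,l−m')=3 give 4 terms
  k=0: (−1)^2·720.0000/(72)·0.1535^6·0.9881^2 = +0.000128
  k=1: (−1)^3·720.0000/(24)·0.1535^4·0.9881^4 = -0.015895
  k=2: (−1)^4·720.0000/(48)·0.1535^2·0.9881^6 = +0.329180
  k=3: (−1)^5·720.0000/(720)·0.1535^0·0.9881^8 = -0.908988
d^4_{1,-1}(2.8333) = +0.000128 -0.015895 +0.329180 -0.908988 = -0.595575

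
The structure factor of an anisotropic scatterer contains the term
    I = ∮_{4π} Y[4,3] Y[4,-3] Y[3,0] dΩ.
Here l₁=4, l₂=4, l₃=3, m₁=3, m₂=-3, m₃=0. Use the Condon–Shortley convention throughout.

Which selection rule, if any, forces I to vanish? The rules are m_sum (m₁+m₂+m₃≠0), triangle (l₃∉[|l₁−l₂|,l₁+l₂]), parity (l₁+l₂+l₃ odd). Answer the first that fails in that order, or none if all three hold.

azimuthal sum: 3 − 3 + 0 = 0  ✓
0 ≤ 3 ≤ 8 (triangle on l)  ✓
L = 4 + 4 + 3 = 11 (odd)  ✗

parity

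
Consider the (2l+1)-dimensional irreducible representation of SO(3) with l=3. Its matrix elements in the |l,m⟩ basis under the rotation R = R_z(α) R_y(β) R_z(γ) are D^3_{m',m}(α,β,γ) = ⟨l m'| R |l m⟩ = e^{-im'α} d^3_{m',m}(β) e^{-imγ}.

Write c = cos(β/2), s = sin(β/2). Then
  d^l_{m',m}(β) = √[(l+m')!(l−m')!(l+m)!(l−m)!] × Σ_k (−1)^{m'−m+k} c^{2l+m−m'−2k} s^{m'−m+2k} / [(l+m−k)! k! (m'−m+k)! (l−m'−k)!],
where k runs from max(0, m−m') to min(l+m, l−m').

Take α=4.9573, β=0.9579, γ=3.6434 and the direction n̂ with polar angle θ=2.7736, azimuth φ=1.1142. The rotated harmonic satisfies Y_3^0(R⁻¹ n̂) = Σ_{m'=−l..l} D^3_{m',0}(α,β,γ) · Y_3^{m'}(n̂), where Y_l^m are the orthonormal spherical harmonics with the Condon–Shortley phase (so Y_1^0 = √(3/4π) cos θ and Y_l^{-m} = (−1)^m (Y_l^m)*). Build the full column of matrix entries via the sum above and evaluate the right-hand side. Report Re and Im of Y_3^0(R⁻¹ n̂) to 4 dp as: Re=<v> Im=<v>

Re=0.0286 Im=0.0000

Need the full column D^3_{m',0} for m'=−3..3 at α=4.9573, β=0.9579, γ=3.6434.
cos(β/2)=0.887479, sin(β/2)=0.460848
d^3_{-3,0}: single k=3 term ⇒ +0.305958;  D = -0.205111+0.227024i
d^3_{-2,0}: k∈[2..3] ⇒ +0.721619 -0.194584 = +0.527036;  D = -0.465065-0.247954i
d^3_{-1,0}: k∈[1..3] ⇒ +0.878899 -0.710982 +0.063905 = +0.231823;  D = +0.056210-0.224905i
d^3_{0,0}: k∈[0..3] ⇒ +0.488595 -1.185742 +0.319734 -0.009580 = -0.386992;  D = -0.386992+0.000000i
d^3_{1,0}: k∈[0..2] ⇒ -0.878899 +0.710982 -0.063905 = -0.231823;  D = -0.056210-0.224905i
d^3_{2,0}: k∈[0..1] ⇒ +0.721619 -0.194584 = +0.527036;  D = -0.465065+0.247954i
d^3_{3,0}: single k=0 term ⇒ -0.305958;  D = +0.205111+0.227024i
Y_3^{m'}(θ=2.7736,φ=1.1142) and Σ D·Y over m':
  (-0.2051+0.2270i)·(-0.0190+0.0039i)  (-0.4651-0.2480i)·(+0.0754+0.0977i)  (+0.0562-0.2249i)·(+0.1719-0.3499i)  (-0.3870+0.0000i)·(-0.4711+0.0000i)  (-0.0562-0.2249i)·(-0.1719-0.3499i)  (-0.4651+0.2480i)·(+0.0754-0.0977i)  (+0.2051+0.2270i)·(+0.0190+0.0039i)
Y_3^0(R⁻¹ n̂) = +0.028569+0.000000i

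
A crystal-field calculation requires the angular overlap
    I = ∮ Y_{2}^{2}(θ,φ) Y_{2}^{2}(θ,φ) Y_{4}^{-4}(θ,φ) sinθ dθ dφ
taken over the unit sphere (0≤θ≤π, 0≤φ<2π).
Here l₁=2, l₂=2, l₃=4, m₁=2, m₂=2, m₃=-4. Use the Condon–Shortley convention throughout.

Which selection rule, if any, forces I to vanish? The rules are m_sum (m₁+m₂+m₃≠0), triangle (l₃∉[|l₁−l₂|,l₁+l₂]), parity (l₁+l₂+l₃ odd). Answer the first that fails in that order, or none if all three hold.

Σmᵢ = 0  ✓
l₃∈[|l₁−l₂|,l₁+l₂]=[0,4], have l₃=4  ✓
Σlᵢ = 8 ⇒ even  ✓

none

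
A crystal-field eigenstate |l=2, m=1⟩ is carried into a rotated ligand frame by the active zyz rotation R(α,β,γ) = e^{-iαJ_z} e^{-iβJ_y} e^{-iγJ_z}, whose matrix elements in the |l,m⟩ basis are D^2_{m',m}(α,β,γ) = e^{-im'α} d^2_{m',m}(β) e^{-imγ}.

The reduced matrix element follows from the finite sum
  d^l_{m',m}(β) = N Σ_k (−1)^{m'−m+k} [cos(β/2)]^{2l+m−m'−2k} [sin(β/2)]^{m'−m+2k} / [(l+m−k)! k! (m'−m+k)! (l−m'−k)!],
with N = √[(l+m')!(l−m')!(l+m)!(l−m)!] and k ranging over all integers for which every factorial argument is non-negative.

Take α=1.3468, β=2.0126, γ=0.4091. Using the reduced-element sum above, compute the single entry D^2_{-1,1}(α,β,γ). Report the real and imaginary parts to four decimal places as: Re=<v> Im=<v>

Split into d^2_{-1,1}(β=2.0126) × two z-phases.
With c≡cos(β/2)=0.534990 and s≡sin(β/2)=0.844858, N=[1·6·6·1]^{1/2}=6.000000
The bounds max(0,m−m')=2 and min(l+m,l−m')=3 give 2 terms
  k=2: (−1)^0·6.0000/(2)·0.5350^2·0.8449^2 = +0.612888
  k=3: (−1)^1·6.0000/(6)·0.5350^0·0.8449^4 = -0.509489
d^2_{-1,1}(2.0126) = +0.612888 -0.509489 = +0.103398
Attach z-rotation phases: D = e^{-i(-1)(1.3468)}·(+0.103398)·e^{-i(1)(0.4091)} = +0.061175+0.083359i

Re=0.0612 Im=0.0834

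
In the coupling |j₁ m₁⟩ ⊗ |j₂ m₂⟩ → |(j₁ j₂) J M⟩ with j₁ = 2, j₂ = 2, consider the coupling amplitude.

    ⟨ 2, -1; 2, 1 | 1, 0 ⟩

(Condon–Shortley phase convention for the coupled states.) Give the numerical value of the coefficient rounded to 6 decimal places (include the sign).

+0.316228

√[3·3!1!1!/6! · 1!3!3!1!1!1!] = √(9/10)
  +(−1)^2/∏(2,1,1,1,0,0)! = 1/2  (running 1/2)
  +(−1)^3/∏(3,0,0,0,1,1)! = -1/6  (running 1/3)
⟨..|..⟩ = √(9/10)·(1/3) = +0.316228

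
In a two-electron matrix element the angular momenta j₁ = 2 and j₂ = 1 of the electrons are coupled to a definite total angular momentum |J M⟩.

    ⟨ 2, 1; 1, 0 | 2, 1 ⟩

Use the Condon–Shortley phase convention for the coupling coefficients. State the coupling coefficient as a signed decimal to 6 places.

√[5·1!3!1!/6! · 3!1!1!1!3!1!] = √(3/2)
  +(−1)^0/∏(0,1,1,1,2,0)! = 1/2  (running 1/2)
  +(−1)^1/∏(1,0,0,0,3,1)! = -1/6  (running 1/3)
⟨..|..⟩ = √(3/2)·(1/3) = +0.408248

+√(1/6) ≈ +0.408248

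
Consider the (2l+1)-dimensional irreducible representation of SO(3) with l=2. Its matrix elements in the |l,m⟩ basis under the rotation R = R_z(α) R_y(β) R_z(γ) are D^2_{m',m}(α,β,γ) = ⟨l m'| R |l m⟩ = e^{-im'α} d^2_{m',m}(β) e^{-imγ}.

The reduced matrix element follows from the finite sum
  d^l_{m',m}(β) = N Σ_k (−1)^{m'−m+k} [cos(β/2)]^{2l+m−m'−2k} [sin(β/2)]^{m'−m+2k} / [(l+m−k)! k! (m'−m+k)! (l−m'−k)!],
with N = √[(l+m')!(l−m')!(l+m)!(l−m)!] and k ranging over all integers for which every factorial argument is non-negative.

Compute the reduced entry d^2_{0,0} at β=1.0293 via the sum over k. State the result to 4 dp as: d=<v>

d^2_{0,0}(β=1.0293) via the finite sum:
With c≡cos(β/2)=0.870465 and s≡sin(β/2)=0.492230, N=[2·2·2·2]^{1/2}=4.000000
k∈{0,1,2} keeps every argument non-negative
  k=0: (−1)^0·4.0000/(4)·0.8705^4·0.4922^0 = +0.574124
  k=1: (−1)^1·4.0000/(1)·0.8705^2·0.4922^2 = -0.734343
  k=2: (−1)^2·4.0000/(4)·0.8705^0·0.4922^4 = +0.058705
d^2_{0,0}(1.0293) = +0.574124 -0.734343 +0.058705 = -0.101515

d=-0.1015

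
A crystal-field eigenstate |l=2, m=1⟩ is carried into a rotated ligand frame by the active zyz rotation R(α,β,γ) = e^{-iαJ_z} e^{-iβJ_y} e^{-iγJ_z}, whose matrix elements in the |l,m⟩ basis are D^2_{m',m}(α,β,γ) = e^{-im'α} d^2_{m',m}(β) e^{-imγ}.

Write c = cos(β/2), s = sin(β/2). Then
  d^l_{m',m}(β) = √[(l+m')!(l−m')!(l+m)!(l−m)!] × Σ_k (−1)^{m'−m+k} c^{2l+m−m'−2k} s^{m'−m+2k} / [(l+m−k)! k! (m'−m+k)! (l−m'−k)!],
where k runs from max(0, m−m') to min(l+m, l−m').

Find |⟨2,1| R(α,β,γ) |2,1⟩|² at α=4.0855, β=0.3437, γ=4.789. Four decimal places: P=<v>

P=0.7348

First d^2_{1,1}(β=0.3437), then the phase factors e^{-i(1)α} and e^{-i(1)γ}:
Half-angle: c=0.985270, s=0.171005. N=√(6·1·6·1)=6.000000
The bounds max(0,m−m')=0 and min(l+m,l−m')=1 give 2 terms
  k=0: (−1)^0·6.0000/(6)·0.9853^4·0.1710^0 = +0.942369
  k=1: (−1)^1·6.0000/(2)·0.9853^2·0.1710^2 = -0.085163
d^2_{1,1}(0.3437) = +0.942369 -0.085163 = +0.857206
|D^2_{1,1}|² = |d^2_{1,1}(β)|² = (+0.857206)² = 0.734803 (the z-rotation phases have unit modulus)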